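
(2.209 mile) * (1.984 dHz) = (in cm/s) 7.053e+04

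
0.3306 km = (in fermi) 3.306e+17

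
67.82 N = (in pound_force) 15.25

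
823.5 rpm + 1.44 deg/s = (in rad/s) 86.26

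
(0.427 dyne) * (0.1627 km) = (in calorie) 0.000166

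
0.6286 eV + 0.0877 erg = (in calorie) 2.096e-09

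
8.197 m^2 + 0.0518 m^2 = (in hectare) 0.0008249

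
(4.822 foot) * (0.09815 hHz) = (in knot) 28.04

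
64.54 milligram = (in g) 0.06454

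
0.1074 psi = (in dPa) 7405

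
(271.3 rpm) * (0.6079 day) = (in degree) 8.55e+07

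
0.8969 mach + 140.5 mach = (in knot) 9.359e+04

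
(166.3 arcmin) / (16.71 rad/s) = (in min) 4.825e-05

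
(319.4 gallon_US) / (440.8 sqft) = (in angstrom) 2.952e+08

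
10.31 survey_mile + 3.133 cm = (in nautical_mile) 8.959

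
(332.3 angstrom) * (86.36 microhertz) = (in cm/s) 2.87e-10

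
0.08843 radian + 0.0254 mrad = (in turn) 0.01408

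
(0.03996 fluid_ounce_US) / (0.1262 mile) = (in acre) 1.438e-12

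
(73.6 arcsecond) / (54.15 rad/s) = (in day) 7.627e-11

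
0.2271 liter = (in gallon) 0.05999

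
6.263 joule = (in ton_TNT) 1.497e-09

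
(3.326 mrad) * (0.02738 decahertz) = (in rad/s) 0.0009107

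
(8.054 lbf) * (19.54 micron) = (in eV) 4.369e+15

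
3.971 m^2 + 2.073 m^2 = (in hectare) 0.0006044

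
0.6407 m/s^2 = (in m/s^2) 0.6407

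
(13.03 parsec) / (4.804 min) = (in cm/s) 1.395e+17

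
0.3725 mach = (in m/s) 126.8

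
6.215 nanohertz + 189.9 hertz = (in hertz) 189.9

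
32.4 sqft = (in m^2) 3.01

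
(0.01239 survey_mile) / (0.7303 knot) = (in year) 1.683e-06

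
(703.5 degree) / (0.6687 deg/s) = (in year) 3.336e-05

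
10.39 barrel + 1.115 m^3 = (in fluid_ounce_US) 9.356e+04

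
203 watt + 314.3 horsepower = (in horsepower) 314.6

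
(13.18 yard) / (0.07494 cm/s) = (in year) 0.00051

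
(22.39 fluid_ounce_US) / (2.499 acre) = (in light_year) 6.921e-24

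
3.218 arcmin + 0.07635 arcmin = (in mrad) 0.9583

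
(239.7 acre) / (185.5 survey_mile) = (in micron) 3.249e+06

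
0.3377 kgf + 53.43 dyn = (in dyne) 3.312e+05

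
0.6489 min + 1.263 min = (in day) 0.001328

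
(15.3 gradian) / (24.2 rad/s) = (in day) 1.149e-07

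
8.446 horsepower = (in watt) 6298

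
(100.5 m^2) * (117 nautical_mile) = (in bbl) 1.37e+08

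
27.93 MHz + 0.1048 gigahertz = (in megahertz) 132.7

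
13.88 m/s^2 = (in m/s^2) 13.88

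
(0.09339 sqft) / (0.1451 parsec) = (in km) 1.938e-21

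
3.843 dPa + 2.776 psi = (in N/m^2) 1.914e+04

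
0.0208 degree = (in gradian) 0.02311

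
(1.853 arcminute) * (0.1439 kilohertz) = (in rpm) 0.7407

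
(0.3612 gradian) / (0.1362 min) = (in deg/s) 0.03978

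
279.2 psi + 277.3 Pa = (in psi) 279.2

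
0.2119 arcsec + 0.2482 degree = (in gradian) 0.2758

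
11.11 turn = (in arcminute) 2.4e+05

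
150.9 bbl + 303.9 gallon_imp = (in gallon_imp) 5581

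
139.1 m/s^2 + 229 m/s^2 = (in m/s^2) 368.1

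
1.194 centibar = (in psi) 0.1732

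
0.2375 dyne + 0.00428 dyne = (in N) 2.418e-06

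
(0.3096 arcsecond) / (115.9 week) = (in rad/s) 2.141e-14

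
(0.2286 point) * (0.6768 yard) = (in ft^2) 0.0005372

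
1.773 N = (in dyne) 1.773e+05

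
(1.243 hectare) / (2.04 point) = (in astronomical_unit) 0.0001155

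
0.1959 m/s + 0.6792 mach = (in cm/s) 2.315e+04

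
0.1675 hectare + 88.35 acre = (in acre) 88.76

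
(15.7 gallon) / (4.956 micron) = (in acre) 2.963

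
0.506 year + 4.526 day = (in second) 1.635e+07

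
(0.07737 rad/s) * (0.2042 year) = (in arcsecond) 1.028e+11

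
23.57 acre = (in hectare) 9.538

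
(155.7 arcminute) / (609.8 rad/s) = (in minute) 1.238e-06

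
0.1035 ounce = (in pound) 0.006469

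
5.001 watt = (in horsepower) 0.006706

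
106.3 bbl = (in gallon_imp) 3718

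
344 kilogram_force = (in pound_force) 758.4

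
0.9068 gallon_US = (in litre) 3.433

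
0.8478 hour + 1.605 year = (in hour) 1.406e+04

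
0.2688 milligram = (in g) 0.0002688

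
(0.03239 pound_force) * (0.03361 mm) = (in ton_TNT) 1.157e-15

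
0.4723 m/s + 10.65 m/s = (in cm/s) 1112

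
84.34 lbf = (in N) 375.2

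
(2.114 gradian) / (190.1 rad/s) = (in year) 5.539e-12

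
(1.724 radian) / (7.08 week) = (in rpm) 3.845e-06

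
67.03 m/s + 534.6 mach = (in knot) 3.54e+05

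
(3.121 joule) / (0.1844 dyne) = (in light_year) 1.789e-10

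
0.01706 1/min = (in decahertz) 2.843e-05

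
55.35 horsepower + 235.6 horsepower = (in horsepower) 290.9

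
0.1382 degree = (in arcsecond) 497.5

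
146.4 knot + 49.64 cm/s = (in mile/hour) 169.6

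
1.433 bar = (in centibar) 143.3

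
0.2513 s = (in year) 7.969e-09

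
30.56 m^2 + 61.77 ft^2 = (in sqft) 390.7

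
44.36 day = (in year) 0.1215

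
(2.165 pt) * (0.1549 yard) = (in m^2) 0.0001082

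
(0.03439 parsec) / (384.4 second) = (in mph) 6.175e+12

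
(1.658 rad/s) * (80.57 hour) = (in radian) 4.809e+05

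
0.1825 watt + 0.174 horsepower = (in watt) 129.9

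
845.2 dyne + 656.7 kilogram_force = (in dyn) 6.44e+08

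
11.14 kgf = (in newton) 109.2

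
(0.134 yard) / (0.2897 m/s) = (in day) 4.895e-06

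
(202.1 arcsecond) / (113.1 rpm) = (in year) 2.623e-12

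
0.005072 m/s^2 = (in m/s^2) 0.005072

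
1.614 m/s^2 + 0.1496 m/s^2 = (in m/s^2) 1.764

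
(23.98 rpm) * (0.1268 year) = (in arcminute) 3.452e+10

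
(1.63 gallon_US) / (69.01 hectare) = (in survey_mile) 5.556e-12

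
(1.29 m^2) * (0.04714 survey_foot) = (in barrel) 0.1166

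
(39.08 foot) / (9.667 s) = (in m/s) 1.232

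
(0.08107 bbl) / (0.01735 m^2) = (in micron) 7.429e+05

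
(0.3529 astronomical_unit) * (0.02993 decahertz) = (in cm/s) 1.58e+12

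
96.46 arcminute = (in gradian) 1.786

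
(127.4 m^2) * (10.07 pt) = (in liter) 452.6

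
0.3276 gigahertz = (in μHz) 3.276e+14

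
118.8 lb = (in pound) 118.8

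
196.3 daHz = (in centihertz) 1.963e+05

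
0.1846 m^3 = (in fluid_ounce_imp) 6497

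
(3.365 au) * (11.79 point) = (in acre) 5.174e+05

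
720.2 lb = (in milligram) 3.267e+08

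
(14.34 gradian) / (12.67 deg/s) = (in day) 1.179e-05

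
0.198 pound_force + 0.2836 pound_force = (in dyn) 2.142e+05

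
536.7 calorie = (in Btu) 2.128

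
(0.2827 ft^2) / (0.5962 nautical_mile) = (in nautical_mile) 1.284e-08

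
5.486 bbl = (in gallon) 230.4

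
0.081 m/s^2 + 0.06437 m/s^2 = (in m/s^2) 0.1454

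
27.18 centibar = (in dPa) 2.718e+05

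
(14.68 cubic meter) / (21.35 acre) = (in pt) 0.4816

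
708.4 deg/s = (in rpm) 118.1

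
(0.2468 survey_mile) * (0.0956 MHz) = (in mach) 1.115e+05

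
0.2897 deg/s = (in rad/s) 0.005056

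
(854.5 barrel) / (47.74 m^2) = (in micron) 2.846e+06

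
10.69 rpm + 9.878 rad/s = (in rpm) 105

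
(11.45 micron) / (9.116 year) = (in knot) 7.742e-14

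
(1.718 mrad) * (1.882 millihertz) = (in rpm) 3.088e-05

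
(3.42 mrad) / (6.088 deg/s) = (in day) 3.725e-07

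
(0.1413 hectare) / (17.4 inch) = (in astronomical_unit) 2.137e-08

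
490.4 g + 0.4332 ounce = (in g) 502.7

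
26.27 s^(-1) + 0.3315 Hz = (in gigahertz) 2.66e-08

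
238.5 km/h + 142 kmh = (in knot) 205.5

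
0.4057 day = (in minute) 584.2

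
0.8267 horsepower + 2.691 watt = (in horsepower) 0.8303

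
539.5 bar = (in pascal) 5.395e+07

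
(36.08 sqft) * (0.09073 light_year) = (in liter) 2.877e+18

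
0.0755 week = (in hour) 12.68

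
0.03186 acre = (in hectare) 0.01289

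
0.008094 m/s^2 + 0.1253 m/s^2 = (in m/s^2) 0.1334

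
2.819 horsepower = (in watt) 2102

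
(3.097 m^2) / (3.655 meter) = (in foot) 2.78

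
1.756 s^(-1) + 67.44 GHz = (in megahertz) 6.744e+04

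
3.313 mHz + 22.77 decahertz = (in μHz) 2.277e+08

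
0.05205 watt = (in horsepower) 6.98e-05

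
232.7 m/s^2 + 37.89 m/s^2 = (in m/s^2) 270.6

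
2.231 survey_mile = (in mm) 3.59e+06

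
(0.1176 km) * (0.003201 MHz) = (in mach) 1106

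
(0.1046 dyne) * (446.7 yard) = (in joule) 0.0004273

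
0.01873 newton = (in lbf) 0.004211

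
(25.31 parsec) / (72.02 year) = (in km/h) 1.238e+09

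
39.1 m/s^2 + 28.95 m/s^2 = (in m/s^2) 68.05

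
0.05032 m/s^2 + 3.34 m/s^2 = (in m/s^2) 3.39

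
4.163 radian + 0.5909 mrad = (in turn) 0.6627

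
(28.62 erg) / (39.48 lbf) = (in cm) 1.63e-06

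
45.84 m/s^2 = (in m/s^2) 45.84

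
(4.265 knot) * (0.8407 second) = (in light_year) 1.95e-16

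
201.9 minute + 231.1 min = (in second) 2.598e+04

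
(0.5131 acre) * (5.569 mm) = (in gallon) 3055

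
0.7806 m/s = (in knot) 1.517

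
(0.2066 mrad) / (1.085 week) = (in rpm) 3.006e-09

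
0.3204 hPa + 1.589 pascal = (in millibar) 0.3363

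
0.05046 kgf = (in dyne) 4.948e+04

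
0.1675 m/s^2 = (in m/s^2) 0.1675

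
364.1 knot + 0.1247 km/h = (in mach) 0.5502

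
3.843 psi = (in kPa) 26.5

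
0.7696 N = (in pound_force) 0.173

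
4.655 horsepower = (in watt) 3471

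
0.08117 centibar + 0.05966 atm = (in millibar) 61.26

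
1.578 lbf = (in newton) 7.019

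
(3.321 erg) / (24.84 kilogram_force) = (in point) 3.865e-06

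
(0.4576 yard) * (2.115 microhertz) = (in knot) 1.72e-06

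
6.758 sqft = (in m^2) 0.6278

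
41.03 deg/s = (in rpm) 6.838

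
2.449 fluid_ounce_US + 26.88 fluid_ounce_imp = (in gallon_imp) 0.1839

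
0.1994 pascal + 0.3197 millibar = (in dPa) 321.7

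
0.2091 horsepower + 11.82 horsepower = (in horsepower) 12.03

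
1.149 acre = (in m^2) 4650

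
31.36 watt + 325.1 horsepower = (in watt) 2.425e+05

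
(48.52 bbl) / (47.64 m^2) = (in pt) 459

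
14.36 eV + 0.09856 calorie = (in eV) 2.574e+18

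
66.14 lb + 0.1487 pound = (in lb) 66.29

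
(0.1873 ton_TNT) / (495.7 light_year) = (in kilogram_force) 1.704e-11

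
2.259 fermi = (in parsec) 7.321e-32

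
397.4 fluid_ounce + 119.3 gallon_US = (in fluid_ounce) 1.567e+04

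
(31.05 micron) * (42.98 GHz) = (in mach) 3919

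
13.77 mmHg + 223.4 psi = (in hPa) 1.542e+04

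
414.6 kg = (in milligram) 4.146e+08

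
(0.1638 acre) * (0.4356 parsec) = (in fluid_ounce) 3.013e+23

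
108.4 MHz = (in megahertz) 108.4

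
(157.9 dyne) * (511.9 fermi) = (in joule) 8.083e-16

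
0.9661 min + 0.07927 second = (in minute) 0.9674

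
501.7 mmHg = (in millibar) 668.9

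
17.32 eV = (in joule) 2.775e-18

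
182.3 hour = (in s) 6.563e+05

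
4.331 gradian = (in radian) 0.06803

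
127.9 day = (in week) 18.27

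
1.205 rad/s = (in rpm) 11.51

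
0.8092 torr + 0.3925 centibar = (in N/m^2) 500.4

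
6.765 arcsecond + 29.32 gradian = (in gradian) 29.32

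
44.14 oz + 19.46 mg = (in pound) 2.759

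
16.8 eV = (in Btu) 2.551e-21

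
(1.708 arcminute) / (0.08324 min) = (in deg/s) 0.0057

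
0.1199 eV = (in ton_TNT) 4.591e-30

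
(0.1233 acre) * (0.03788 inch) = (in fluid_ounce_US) 1.623e+04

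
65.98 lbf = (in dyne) 2.935e+07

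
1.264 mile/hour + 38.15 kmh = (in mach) 0.03278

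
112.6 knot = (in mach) 0.1701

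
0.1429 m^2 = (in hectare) 1.429e-05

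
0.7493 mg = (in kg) 7.493e-07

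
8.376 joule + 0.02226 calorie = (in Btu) 0.008027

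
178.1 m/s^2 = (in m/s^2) 178.1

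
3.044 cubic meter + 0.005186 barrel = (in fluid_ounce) 1.03e+05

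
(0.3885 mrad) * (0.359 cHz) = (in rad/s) 1.395e-06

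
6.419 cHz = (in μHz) 6.419e+04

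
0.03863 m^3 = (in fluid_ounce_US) 1306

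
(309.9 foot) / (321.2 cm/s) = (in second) 29.41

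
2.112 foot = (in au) 4.303e-12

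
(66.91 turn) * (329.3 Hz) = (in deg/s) 7.932e+06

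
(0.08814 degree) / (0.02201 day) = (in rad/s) 8.089e-07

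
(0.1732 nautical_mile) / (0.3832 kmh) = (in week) 0.004983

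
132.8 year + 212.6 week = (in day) 4.996e+04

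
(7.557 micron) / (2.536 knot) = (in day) 6.704e-11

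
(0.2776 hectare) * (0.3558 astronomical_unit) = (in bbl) 9.294e+14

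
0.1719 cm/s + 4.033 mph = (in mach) 0.0053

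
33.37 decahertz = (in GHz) 3.337e-07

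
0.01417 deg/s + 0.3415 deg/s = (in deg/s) 0.3557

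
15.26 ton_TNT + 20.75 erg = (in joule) 6.385e+10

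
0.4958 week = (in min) 4998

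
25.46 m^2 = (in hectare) 0.002546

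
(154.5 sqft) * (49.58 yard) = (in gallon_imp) 1.431e+05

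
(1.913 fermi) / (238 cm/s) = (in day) 9.303e-21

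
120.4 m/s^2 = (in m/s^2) 120.4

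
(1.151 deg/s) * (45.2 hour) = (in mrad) 3.269e+06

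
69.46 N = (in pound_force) 15.62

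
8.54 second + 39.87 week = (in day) 279.1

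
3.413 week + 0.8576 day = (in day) 24.75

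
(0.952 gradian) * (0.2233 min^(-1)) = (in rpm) 0.0005315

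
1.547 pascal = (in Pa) 1.547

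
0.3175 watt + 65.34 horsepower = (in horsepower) 65.34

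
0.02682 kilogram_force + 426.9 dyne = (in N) 0.2673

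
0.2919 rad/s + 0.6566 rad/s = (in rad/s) 0.9485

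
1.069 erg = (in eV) 6.672e+11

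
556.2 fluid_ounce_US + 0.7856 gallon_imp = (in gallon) 5.289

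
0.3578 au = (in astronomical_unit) 0.3578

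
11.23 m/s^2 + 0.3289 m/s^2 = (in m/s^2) 11.56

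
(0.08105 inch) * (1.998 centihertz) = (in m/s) 4.113e-05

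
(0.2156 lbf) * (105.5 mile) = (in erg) 1.628e+12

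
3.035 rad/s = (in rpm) 28.98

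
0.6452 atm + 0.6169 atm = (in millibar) 1279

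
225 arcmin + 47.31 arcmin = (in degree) 4.538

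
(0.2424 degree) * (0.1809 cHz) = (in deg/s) 0.0004385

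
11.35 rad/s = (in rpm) 108.4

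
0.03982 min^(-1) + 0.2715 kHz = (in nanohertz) 2.715e+11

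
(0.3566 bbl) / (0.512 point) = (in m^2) 313.9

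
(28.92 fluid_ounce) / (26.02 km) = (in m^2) 3.287e-08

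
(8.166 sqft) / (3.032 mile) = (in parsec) 5.039e-21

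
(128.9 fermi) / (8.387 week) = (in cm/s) 2.541e-18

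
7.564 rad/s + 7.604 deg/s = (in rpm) 73.5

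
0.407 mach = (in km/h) 498.9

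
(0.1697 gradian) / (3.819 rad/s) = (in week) 1.154e-09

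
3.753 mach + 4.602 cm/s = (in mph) 2859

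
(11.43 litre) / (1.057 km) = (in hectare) 1.081e-09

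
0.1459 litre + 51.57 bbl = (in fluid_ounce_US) 2.772e+05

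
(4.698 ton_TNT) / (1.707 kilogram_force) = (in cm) 1.174e+11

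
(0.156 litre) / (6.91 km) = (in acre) 5.579e-12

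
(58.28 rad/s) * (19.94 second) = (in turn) 185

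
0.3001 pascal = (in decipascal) 3.001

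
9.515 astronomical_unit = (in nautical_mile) 7.686e+08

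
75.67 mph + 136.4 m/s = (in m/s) 170.2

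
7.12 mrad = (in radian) 0.00712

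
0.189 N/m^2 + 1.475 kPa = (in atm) 0.01456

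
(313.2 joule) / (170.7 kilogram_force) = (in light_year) 1.978e-17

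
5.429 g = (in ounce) 0.1915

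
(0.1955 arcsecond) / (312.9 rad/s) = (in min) 5.049e-11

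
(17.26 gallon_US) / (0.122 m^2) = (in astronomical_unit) 3.58e-12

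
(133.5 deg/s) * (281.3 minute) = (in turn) 6259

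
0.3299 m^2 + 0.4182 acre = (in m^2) 1693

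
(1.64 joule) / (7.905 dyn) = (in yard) 2.269e+04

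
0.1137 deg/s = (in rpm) 0.01895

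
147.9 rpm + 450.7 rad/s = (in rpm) 4452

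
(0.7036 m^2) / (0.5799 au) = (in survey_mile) 5.04e-15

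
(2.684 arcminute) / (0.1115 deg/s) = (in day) 4.643e-06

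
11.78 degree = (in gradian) 13.09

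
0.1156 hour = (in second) 416.2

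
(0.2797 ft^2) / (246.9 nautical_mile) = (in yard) 6.215e-08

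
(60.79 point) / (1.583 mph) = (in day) 3.507e-07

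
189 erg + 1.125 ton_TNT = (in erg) 4.707e+16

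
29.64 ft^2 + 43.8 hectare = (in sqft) 4.715e+06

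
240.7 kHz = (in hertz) 2.407e+05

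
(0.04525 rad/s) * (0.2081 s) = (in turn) 0.001499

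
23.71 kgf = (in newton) 232.5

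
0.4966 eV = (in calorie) 1.902e-20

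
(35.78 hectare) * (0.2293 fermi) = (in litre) 8.204e-08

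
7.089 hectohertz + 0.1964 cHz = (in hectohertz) 7.089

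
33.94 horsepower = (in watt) 2.531e+04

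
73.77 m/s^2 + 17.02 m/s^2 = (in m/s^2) 90.79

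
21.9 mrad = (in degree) 1.255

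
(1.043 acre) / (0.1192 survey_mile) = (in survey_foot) 72.19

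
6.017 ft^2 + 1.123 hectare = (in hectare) 1.123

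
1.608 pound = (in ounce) 25.73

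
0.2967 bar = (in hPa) 296.7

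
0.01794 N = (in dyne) 1794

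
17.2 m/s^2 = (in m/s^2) 17.2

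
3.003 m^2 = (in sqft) 32.32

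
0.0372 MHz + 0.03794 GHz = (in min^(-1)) 2.279e+09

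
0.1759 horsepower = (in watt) 131.2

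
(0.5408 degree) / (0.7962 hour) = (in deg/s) 0.0001887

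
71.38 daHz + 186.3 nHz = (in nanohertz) 7.138e+11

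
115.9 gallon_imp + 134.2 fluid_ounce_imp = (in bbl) 3.338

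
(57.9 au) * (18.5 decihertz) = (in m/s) 1.602e+13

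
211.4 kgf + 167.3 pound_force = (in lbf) 633.4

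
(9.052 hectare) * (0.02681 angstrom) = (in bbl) 1.526e-06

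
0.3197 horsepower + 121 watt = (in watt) 359.4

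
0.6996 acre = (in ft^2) 3.047e+04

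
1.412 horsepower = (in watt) 1053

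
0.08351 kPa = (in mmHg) 0.6264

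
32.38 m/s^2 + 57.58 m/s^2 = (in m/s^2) 89.96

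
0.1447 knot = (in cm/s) 7.444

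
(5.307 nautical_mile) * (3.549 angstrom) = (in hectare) 3.488e-10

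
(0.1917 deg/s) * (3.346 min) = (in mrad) 671.7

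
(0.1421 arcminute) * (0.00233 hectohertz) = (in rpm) 9.197e-05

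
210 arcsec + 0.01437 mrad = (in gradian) 0.06573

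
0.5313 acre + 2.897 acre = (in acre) 3.428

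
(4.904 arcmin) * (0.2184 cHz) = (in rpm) 2.975e-05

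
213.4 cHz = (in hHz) 0.02134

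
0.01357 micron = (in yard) 1.484e-08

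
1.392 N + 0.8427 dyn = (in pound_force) 0.3129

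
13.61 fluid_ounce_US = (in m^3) 0.0004025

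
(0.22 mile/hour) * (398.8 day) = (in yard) 3.706e+06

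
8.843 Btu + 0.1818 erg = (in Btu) 8.843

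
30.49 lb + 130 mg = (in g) 1.383e+04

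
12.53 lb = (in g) 5684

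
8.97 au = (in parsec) 4.349e-05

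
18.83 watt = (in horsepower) 0.02525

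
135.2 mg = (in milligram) 135.2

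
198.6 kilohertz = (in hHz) 1986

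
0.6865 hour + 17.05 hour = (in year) 0.002025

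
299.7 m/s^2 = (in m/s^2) 299.7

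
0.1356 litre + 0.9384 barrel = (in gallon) 39.45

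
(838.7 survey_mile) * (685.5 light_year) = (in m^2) 8.754e+24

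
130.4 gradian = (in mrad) 2048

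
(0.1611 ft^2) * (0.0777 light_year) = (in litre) 1.1e+16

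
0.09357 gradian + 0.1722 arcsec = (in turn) 0.0002341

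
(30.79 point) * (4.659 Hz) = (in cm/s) 5.061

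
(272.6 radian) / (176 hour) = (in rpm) 0.004108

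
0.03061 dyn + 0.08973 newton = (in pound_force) 0.02017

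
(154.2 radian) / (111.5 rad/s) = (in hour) 0.0003842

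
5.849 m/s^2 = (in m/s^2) 5.849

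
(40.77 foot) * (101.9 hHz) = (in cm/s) 1.266e+07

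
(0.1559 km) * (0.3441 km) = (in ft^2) 5.774e+05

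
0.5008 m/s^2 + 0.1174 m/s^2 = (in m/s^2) 0.6182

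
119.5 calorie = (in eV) 3.121e+21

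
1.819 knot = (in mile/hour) 2.093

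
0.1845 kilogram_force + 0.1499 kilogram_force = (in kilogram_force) 0.3344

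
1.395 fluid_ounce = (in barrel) 0.0002595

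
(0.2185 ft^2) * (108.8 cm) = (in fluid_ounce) 746.8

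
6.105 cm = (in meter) 0.06105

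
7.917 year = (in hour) 6.935e+04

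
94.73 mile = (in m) 1.525e+05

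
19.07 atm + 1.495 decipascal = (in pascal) 1.932e+06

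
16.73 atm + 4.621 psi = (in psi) 250.5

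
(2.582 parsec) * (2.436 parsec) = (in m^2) 5.989e+33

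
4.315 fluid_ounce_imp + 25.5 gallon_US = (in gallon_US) 25.53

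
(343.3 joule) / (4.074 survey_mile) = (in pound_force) 0.01177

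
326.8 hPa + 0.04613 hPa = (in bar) 0.3268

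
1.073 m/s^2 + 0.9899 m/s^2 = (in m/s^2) 2.063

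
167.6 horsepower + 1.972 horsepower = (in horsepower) 169.6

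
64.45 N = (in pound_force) 14.49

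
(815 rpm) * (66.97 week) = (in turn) 5.502e+08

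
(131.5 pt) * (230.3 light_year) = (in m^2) 1.011e+17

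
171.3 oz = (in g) 4856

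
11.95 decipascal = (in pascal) 1.195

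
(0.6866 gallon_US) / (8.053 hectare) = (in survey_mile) 2.005e-11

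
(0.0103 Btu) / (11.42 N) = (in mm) 951.6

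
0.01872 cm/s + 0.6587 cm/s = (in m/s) 0.006774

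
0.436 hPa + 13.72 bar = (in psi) 199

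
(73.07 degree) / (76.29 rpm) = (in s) 0.1596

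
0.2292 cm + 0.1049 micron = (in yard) 0.002507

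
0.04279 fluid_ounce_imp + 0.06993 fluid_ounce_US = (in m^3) 3.284e-06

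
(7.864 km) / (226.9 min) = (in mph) 1.292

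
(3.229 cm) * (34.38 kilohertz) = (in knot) 2158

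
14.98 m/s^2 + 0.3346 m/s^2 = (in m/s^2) 15.31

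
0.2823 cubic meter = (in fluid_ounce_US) 9546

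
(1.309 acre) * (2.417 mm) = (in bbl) 80.53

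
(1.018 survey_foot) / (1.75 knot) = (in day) 3.989e-06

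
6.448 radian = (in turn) 1.026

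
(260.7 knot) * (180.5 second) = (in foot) 7.942e+04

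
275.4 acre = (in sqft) 1.2e+07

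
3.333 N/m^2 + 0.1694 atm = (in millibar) 171.7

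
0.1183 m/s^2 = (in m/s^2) 0.1183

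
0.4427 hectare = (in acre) 1.094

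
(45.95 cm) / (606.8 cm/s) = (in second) 0.07573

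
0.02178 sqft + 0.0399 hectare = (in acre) 0.0986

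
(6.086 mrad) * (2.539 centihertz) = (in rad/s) 0.0001545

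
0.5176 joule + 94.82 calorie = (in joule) 397.2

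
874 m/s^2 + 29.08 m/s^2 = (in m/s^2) 903.1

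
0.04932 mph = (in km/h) 0.07937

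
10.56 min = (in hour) 0.176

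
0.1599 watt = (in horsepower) 0.0002144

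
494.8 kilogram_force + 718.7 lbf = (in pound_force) 1810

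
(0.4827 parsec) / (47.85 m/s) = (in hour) 8.647e+10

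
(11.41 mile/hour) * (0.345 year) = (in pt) 1.573e+11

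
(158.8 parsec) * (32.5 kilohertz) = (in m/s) 1.593e+23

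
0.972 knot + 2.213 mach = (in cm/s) 7.54e+04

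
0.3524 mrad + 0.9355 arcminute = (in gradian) 0.03976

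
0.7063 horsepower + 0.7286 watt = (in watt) 527.4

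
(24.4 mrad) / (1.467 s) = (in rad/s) 0.01663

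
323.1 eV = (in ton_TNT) 1.237e-26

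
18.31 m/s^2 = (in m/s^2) 18.31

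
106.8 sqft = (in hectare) 0.0009922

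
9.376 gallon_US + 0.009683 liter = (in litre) 35.5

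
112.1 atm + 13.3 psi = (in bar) 114.5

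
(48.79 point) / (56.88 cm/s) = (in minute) 0.0005043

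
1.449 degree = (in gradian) 1.61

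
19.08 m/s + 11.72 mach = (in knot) 7794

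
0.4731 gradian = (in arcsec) 1533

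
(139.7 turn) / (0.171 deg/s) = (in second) 2.941e+05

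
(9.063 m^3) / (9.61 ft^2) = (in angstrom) 1.015e+11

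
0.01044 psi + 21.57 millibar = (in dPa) 2.229e+04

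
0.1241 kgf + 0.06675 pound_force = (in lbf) 0.3403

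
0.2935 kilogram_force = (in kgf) 0.2935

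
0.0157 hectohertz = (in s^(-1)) 1.57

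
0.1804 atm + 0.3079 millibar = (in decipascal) 1.831e+05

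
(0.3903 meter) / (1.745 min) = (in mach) 1.095e-05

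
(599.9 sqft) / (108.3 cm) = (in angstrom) 5.146e+11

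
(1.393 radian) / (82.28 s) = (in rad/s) 0.01693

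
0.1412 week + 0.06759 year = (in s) 2.217e+06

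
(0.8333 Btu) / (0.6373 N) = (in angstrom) 1.38e+13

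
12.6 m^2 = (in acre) 0.003114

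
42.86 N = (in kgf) 4.371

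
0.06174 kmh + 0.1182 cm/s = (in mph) 0.04101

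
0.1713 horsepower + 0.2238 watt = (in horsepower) 0.1716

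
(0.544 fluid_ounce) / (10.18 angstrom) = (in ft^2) 1.701e+05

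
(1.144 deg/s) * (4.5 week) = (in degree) 3.114e+06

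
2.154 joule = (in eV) 1.344e+19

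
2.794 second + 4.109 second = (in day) 7.99e-05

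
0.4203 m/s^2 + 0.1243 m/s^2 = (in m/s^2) 0.5446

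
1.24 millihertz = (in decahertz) 0.000124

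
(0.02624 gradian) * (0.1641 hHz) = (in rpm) 0.06459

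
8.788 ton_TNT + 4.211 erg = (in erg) 3.677e+17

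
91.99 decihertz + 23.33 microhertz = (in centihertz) 919.9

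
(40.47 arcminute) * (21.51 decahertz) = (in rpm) 24.18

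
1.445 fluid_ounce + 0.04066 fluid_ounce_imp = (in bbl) 0.0002761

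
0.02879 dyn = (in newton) 2.879e-07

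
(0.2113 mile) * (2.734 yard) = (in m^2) 850.1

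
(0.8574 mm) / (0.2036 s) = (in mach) 1.237e-05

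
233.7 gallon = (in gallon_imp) 194.6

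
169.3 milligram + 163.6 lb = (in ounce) 2618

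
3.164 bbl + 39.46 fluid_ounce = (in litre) 504.2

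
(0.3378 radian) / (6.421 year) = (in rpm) 1.593e-08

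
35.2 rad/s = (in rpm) 336.1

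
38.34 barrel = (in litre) 6096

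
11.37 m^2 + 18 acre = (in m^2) 7.285e+04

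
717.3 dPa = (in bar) 0.0007173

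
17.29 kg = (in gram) 1.729e+04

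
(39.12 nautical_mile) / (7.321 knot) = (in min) 320.6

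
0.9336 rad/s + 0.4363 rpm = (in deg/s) 56.11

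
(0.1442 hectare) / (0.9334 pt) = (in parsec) 1.419e-10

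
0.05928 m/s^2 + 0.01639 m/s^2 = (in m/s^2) 0.07567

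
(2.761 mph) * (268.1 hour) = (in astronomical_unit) 7.963e-06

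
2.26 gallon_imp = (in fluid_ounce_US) 347.4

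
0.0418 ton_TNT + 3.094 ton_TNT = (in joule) 1.312e+10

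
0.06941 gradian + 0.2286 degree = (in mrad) 5.08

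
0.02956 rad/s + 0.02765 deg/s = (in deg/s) 1.721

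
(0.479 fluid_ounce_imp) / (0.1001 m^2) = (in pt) 0.3854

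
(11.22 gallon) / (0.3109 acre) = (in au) 2.257e-16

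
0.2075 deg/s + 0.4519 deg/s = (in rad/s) 0.01151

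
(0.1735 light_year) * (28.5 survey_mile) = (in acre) 1.86e+16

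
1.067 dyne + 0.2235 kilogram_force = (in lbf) 0.4927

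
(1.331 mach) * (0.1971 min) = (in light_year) 5.665e-13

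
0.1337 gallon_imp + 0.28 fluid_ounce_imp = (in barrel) 0.003873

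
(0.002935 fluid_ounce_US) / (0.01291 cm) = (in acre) 1.661e-07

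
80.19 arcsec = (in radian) 0.0003888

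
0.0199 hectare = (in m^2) 199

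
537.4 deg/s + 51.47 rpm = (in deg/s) 846.2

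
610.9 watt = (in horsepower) 0.8192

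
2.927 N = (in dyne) 2.927e+05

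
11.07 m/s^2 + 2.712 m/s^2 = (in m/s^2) 13.78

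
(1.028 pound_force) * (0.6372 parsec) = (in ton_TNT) 2.149e+07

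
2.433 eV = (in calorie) 9.317e-20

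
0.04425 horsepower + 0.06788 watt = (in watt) 33.07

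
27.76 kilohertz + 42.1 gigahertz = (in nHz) 4.21e+19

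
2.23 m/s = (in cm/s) 223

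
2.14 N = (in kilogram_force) 0.2182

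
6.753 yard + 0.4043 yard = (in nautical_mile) 0.003534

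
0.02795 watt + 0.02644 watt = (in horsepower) 7.294e-05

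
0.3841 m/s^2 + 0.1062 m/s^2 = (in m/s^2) 0.4903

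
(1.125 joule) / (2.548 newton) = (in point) 1252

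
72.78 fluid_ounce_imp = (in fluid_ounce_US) 69.92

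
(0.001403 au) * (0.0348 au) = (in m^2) 1.093e+18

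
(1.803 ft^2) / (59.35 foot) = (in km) 9.26e-06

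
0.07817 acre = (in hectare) 0.03163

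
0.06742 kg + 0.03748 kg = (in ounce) 3.7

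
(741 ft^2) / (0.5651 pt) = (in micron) 3.453e+11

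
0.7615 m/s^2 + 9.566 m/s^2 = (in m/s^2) 10.33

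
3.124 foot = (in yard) 1.041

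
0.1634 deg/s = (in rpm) 0.02723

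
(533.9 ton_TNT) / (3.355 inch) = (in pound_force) 5.893e+12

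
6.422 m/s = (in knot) 12.48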